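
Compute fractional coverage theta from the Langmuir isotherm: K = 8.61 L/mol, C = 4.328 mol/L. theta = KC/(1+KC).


Langmuir isotherm: theta = K*C / (1 + K*C)
K*C = 8.61 * 4.328 = 37.26408
theta = 37.26408 / (1 + 37.26408) = 37.26408 / 38.26408
theta = 0.9739

0.9739


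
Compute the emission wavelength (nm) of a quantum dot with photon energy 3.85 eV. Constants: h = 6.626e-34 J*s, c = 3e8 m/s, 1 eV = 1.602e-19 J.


Convert energy: E = 3.85 eV = 3.85 * 1.602e-19 = 6.1677e-19 J
lambda = h*c / E = 6.626e-34 * 3e8 / 6.1677e-19
lambda = 3.22292e-07 m = 322.3 nm

322.3


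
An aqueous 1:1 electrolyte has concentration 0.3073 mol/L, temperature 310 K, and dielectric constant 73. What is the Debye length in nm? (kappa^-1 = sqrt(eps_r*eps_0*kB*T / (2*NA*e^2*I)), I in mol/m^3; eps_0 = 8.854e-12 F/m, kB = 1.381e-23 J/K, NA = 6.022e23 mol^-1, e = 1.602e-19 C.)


Ionic strength I = 0.3073 * 1^2 * 1000 = 307.3 mol/m^3
kappa^-1 = sqrt(73 * 8.854e-12 * 1.381e-23 * 310 / (2 * 6.022e23 * (1.602e-19)^2 * 307.3))
kappa^-1 = 0.54 nm

0.54


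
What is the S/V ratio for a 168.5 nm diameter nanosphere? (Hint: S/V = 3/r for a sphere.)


Radius r = 168.5/2 = 84.25 nm
S/V = 3 / r = 3 / 84.25
S/V = 0.0356 nm^-1

0.0356


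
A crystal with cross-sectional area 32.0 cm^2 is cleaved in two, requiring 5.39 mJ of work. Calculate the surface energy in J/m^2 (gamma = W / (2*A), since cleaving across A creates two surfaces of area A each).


Convert: A = 32.0 cm^2 = 0.0032 m^2, W = 5.39 mJ = 0.00539 J
Cleaving exposes two faces of area A, so total new surface = 2*A and gamma = W / (2*A)
gamma = 0.00539 / (2 * 0.0032)
gamma = 0.842 J/m^2

0.842


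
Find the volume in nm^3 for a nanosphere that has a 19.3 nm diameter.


Radius r = 19.3/2 = 9.65 nm
Volume V = (4/3) * pi * r^3
V = (4/3) * pi * (9.65)^3
V = 3764.18 nm^3

3764.18


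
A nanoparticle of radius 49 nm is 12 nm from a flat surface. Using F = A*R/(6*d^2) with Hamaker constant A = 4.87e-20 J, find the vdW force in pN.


Convert to SI: R = 49 nm = 4.9e-08 m, d = 12 nm = 1.2e-08 m
F = A * R / (6 * d^2)
F = 4.87e-20 * 4.9e-08 / (6 * (1.2e-08)^2)
F = 2.76192e-12 N = 2.762 pN

2.762


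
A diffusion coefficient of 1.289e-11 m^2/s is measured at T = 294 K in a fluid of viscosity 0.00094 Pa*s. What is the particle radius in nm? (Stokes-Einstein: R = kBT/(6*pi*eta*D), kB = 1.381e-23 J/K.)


Stokes-Einstein: R = kB*T / (6*pi*eta*D)
R = 1.381e-23 * 294 / (6 * pi * 0.00094 * 1.289e-11)
R = 1.7777e-08 m = 17.78 nm

17.78


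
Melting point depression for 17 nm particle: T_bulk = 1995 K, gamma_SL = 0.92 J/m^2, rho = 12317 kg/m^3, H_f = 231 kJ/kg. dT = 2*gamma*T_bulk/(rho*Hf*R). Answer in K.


Radius R = 17/2 = 8.5 nm = 8.5e-09 m
Convert H_f = 231 kJ/kg = 231000 J/kg
dT = 2 * gamma_SL * T_bulk / (rho * H_f * R)
dT = 2 * 0.92 * 1995 / (12317 * 231000 * 8.5e-09)
dT = 151.8 K

151.8


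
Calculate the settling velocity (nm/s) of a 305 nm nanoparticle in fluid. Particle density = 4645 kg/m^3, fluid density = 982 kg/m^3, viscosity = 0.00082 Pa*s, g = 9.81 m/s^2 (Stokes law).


Radius R = 305/2 nm = 1.525e-07 m
Density difference = 4645 - 982 = 3663 kg/m^3
v = 2 * R^2 * (rho_p - rho_f) * g / (9 * eta)
v = 2 * (1.525e-07)^2 * 3663 * 9.81 / (9 * 0.00082)
v = 2.26474e-07 m/s = 226.4745 nm/s

226.4745


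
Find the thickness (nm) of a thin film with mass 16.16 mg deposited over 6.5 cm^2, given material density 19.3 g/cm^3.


Convert: m = 16.16 mg = 1.6160e-05 kg, A = 6.5 cm^2 = 6.5000e-04 m^2, rho = 19.3 g/cm^3 = 19300 kg/m^3
t = m / (A * rho)
t = 1.6160e-05 / (6.5000e-04 * 19300)
t = 1.2882e-06 m = 1288.2 nm

1288.2


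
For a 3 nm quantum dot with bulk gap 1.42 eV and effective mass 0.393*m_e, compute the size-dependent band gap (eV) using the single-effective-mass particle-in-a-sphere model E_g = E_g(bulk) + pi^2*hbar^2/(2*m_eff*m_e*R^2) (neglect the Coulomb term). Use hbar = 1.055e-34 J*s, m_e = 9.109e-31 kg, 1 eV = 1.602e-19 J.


Radius R = 3/2 nm = 1.5e-09 m
Confinement energy dE = pi^2 * hbar^2 / (2 * m_eff * m_e * R^2)
dE = pi^2 * (1.055e-34)^2 / (2 * 0.393 * 9.109e-31 * (1.5e-09)^2) J, divided by 1.602e-19 J/eV
dE = 0.4257 eV
Total band gap = E_g(bulk) + dE = 1.42 + 0.4257 = 1.8457 eV

1.8457


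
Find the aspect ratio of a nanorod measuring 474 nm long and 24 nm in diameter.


Aspect ratio AR = length / diameter
AR = 474 / 24
AR = 19.75

19.75


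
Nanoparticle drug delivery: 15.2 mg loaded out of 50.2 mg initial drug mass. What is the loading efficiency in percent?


Drug loading efficiency = (drug loaded / drug initial) * 100
DLE = 15.2 / 50.2 * 100
DLE = 0.3028 * 100
DLE = 30.28%

30.28


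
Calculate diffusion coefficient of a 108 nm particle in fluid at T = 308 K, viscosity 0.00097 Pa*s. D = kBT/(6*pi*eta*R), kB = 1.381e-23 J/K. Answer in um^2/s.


Radius R = 108/2 = 54 nm = 5.4e-08 m
D = kB*T / (6*pi*eta*R)
D = 1.381e-23 * 308 / (6 * pi * 0.00097 * 5.4e-08)
D = 4.30802e-12 m^2/s = 4.308 um^2/s

4.308


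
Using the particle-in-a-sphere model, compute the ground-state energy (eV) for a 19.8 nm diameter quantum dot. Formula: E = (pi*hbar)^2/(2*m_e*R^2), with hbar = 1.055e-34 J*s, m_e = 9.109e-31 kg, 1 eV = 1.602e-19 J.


Radius R = 19.8/2 = 9.9 nm = 9.9e-09 m
E = (pi * 1.055e-34)^2 / (2 * 9.109e-31 * (9.9e-09)^2)
E(J) = 6.15224e-22
E = E(J) / 1.602e-19 = 0.0038 eV

0.0038


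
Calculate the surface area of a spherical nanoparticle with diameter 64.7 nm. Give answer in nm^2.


Radius r = 64.7/2 = 32.35 nm
Surface area SA = 4 * pi * r^2
SA = 4 * pi * (32.35)^2
SA = 13150.99 nm^2

13150.99


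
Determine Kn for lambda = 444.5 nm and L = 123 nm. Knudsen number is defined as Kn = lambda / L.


Knudsen number Kn = lambda / L
Kn = 444.5 / 123
Kn = 3.6138

3.6138


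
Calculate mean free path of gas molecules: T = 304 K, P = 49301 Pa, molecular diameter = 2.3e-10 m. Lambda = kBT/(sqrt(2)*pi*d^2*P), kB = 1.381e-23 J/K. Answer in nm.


Mean free path: lambda = kB*T / (sqrt(2) * pi * d^2 * P)
lambda = 1.381e-23 * 304 / (sqrt(2) * pi * (2.3e-10)^2 * 49301)
lambda = 3.62319e-07 m
lambda = 362.32 nm

362.32


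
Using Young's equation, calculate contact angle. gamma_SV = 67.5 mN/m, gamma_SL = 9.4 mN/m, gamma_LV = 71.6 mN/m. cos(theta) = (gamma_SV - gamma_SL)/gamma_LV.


cos(theta) = (gamma_SV - gamma_SL) / gamma_LV
cos(theta) = (67.5 - 9.4) / 71.6
cos(theta) = 0.811453
theta = arccos(0.811453) = 35.76 degrees

35.76


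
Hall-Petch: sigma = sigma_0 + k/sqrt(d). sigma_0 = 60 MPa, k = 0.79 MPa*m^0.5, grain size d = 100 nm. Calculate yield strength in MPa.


d = 100 nm = 1e-07 m
sqrt(d) = 0.0003162278
Hall-Petch contribution = k / sqrt(d) = 0.79 / 0.0003162278 = 2498.2 MPa
sigma = sigma_0 + k/sqrt(d) = 60 + 2498.2 = 2558.2 MPa

2558.2


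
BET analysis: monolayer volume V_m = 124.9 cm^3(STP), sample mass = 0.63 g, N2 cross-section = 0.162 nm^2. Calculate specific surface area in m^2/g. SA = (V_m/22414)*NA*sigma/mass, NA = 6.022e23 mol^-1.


Number of moles in monolayer = V_m / 22414 = 124.9 / 22414 = 0.00557241
Number of molecules = moles * NA = 0.00557241 * 6.022e23
SA = molecules * sigma / mass
SA = (124.9 / 22414) * 6.022e23 * 0.162e-18 / 0.63
SA = 862.9 m^2/g

862.9


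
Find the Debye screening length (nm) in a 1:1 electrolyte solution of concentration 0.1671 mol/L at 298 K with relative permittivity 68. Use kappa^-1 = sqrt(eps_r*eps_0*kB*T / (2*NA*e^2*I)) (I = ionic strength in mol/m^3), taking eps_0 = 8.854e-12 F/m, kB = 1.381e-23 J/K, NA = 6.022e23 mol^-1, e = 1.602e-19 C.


Ionic strength I = 0.1671 * 1^2 * 1000 = 167.1 mol/m^3
kappa^-1 = sqrt(68 * 8.854e-12 * 1.381e-23 * 298 / (2 * 6.022e23 * (1.602e-19)^2 * 167.1))
kappa^-1 = 0.693 nm

0.693


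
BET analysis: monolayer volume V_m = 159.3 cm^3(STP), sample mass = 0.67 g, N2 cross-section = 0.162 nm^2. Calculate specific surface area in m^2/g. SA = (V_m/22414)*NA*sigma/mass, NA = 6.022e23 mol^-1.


Number of moles in monolayer = V_m / 22414 = 159.3 / 22414 = 0.00710717
Number of molecules = moles * NA = 0.00710717 * 6.022e23
SA = molecules * sigma / mass
SA = (159.3 / 22414) * 6.022e23 * 0.162e-18 / 0.67
SA = 1034.8 m^2/g

1034.8


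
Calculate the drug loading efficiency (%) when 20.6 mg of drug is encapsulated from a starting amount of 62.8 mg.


Drug loading efficiency = (drug loaded / drug initial) * 100
DLE = 20.6 / 62.8 * 100
DLE = 0.328 * 100
DLE = 32.8%

32.8


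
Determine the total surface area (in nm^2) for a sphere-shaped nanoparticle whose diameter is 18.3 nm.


Radius r = 18.3/2 = 9.15 nm
Surface area SA = 4 * pi * r^2
SA = 4 * pi * (9.15)^2
SA = 1052.09 nm^2

1052.09


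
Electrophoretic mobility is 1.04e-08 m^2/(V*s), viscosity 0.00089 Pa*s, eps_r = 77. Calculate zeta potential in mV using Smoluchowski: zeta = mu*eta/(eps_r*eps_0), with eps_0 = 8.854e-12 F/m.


Smoluchowski equation: zeta = mu * eta / (eps_r * eps_0)
zeta = 1.04e-08 * 0.00089 / (77 * 8.854e-12)
zeta = 0.013577 V = 13.58 mV

13.58


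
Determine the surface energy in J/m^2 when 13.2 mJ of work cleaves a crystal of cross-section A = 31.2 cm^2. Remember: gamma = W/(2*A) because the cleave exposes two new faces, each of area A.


Convert: A = 31.2 cm^2 = 0.00312 m^2, W = 13.2 mJ = 0.0132 J
Cleaving exposes two faces of area A, so total new surface = 2*A and gamma = W / (2*A)
gamma = 0.0132 / (2 * 0.00312)
gamma = 2.115 J/m^2

2.115


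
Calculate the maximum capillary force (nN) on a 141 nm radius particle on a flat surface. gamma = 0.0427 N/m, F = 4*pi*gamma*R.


Convert radius: R = 141 nm = 1.41e-07 m
F = 4 * pi * gamma * R
F = 4 * pi * 0.0427 * 1.41e-07
F = 7.56583e-08 N = 75.6583 nN

75.6583


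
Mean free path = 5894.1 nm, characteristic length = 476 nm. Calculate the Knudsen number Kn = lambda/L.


Knudsen number Kn = lambda / L
Kn = 5894.1 / 476
Kn = 12.3826

12.3826


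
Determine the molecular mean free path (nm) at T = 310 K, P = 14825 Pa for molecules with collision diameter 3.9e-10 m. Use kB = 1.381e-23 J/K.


Mean free path: lambda = kB*T / (sqrt(2) * pi * d^2 * P)
lambda = 1.381e-23 * 310 / (sqrt(2) * pi * (3.9e-10)^2 * 14825)
lambda = 4.27333e-07 m
lambda = 427.33 nm

427.33


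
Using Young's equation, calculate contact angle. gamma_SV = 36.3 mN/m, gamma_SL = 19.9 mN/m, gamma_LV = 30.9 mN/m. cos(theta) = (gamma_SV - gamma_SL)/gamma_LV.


cos(theta) = (gamma_SV - gamma_SL) / gamma_LV
cos(theta) = (36.3 - 19.9) / 30.9
cos(theta) = 0.530744
theta = arccos(0.530744) = 57.94 degrees

57.94


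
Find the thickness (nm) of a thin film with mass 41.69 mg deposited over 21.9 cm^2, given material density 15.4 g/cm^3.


Convert: m = 41.69 mg = 4.1690e-05 kg, A = 21.9 cm^2 = 2.1900e-03 m^2, rho = 15.4 g/cm^3 = 15400 kg/m^3
t = m / (A * rho)
t = 4.1690e-05 / (2.1900e-03 * 15400)
t = 1.2361e-06 m = 1236.1 nm

1236.1


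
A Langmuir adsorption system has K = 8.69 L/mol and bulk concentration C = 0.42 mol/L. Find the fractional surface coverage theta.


Langmuir isotherm: theta = K*C / (1 + K*C)
K*C = 8.69 * 0.42 = 3.6498
theta = 3.6498 / (1 + 3.6498) = 3.6498 / 4.6498
theta = 0.7849

0.7849


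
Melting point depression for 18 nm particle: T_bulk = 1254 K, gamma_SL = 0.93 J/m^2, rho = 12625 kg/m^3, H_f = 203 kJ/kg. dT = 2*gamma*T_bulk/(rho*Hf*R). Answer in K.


Radius R = 18/2 = 9 nm = 9e-09 m
Convert H_f = 203 kJ/kg = 203000 J/kg
dT = 2 * gamma_SL * T_bulk / (rho * H_f * R)
dT = 2 * 0.93 * 1254 / (12625 * 203000 * 9e-09)
dT = 101.1 K

101.1


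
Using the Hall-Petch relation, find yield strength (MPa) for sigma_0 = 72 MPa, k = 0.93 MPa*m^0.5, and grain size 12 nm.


d = 12 nm = 1.2e-08 m
sqrt(d) = 0.0001095445
Hall-Petch contribution = k / sqrt(d) = 0.93 / 0.0001095445 = 8489.7 MPa
sigma = sigma_0 + k/sqrt(d) = 72 + 8489.7 = 8561.7 MPa

8561.7


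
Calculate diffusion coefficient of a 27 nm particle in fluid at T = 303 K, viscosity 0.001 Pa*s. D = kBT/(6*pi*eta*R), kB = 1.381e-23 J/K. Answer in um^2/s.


Radius R = 27/2 = 13.5 nm = 1.35e-08 m
D = kB*T / (6*pi*eta*R)
D = 1.381e-23 * 303 / (6 * pi * 0.001 * 1.35e-08)
D = 1.64438e-11 m^2/s = 16.444 um^2/s

16.444


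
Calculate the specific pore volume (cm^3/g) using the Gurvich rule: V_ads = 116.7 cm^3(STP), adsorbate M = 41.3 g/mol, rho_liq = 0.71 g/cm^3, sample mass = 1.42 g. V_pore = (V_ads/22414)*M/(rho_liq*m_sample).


Moles adsorbed n = V_ads / 22414 = 116.7 / 22414 = 5.206567e-03 mol
Liquid volume V_liq = n * M / rho_liq = 5.206567e-03 * 41.3 / 0.71 = 0.30286 cm^3
Specific pore volume V_pore = V_liq / m_sample = 0.30286 / 1.42
V_pore = 0.2133 cm^3/g

0.2133


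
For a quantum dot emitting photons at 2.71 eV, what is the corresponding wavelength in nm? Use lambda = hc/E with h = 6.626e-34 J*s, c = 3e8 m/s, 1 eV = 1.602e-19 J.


Convert energy: E = 2.71 eV = 2.71 * 1.602e-19 = 4.34142e-19 J
lambda = h*c / E = 6.626e-34 * 3e8 / 4.34142e-19
lambda = 4.57869e-07 m = 457.9 nm

457.9


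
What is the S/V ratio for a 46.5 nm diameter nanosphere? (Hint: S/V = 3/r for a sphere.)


Radius r = 46.5/2 = 23.25 nm
S/V = 3 / r = 3 / 23.25
S/V = 0.129 nm^-1

0.129


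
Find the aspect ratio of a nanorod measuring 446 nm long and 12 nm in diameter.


Aspect ratio AR = length / diameter
AR = 446 / 12
AR = 37.17

37.17


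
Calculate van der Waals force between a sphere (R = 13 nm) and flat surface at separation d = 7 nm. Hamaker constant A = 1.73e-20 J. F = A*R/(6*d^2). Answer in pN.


Convert to SI: R = 13 nm = 1.3e-08 m, d = 7 nm = 7e-09 m
F = A * R / (6 * d^2)
F = 1.73e-20 * 1.3e-08 / (6 * (7e-09)^2)
F = 7.64966e-13 N = 0.765 pN

0.765


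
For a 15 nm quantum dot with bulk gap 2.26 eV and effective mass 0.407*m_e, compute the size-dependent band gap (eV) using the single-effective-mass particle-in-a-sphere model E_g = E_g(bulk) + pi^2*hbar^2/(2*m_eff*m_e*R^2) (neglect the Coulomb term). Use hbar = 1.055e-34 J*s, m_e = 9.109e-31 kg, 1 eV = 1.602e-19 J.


Radius R = 15/2 nm = 7.5e-09 m
Confinement energy dE = pi^2 * hbar^2 / (2 * m_eff * m_e * R^2)
dE = pi^2 * (1.055e-34)^2 / (2 * 0.407 * 9.109e-31 * (7.5e-09)^2) J, divided by 1.602e-19 J/eV
dE = 0.0164 eV
Total band gap = E_g(bulk) + dE = 2.26 + 0.0164 = 2.2764 eV

2.2764


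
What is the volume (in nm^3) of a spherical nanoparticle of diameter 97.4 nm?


Radius r = 97.4/2 = 48.7 nm
Volume V = (4/3) * pi * r^3
V = (4/3) * pi * (48.7)^3
V = 483810.73 nm^3

483810.73


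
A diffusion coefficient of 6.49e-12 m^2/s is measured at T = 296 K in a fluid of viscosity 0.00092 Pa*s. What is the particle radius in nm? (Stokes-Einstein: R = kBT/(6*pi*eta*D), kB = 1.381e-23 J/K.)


Stokes-Einstein: R = kB*T / (6*pi*eta*D)
R = 1.381e-23 * 296 / (6 * pi * 0.00092 * 6.49e-12)
R = 3.63205e-08 m = 36.32 nm

36.32


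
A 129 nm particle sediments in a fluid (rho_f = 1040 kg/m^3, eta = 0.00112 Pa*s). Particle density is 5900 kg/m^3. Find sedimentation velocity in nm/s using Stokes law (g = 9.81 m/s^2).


Radius R = 129/2 nm = 6.45e-08 m
Density difference = 5900 - 1040 = 4860 kg/m^3
v = 2 * R^2 * (rho_p - rho_f) * g / (9 * eta)
v = 2 * (6.45e-08)^2 * 4860 * 9.81 / (9 * 0.00112)
v = 3.93545e-08 m/s = 39.3545 nm/s

39.3545


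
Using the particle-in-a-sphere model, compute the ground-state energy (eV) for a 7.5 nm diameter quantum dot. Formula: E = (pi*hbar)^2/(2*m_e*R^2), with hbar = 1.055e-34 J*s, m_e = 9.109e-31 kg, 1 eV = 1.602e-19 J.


Radius R = 7.5/2 = 3.75 nm = 3.75e-09 m
E = (pi * 1.055e-34)^2 / (2 * 9.109e-31 * (3.75e-09)^2)
E(J) = 4.28787e-21
E = E(J) / 1.602e-19 = 0.0268 eV

0.0268


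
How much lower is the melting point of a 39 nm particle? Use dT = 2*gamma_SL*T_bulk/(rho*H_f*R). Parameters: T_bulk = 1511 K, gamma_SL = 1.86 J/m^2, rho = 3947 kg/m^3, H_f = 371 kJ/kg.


Radius R = 39/2 = 19.5 nm = 1.95e-08 m
Convert H_f = 371 kJ/kg = 371000 J/kg
dT = 2 * gamma_SL * T_bulk / (rho * H_f * R)
dT = 2 * 1.86 * 1511 / (3947 * 371000 * 1.95e-08)
dT = 196.8 K

196.8


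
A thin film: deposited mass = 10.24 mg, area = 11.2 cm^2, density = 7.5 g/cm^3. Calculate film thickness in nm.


Convert: m = 10.24 mg = 1.0240e-05 kg, A = 11.2 cm^2 = 1.1200e-03 m^2, rho = 7.5 g/cm^3 = 7500 kg/m^3
t = m / (A * rho)
t = 1.0240e-05 / (1.1200e-03 * 7500)
t = 1.2190e-06 m = 1219.0 nm

1219.0


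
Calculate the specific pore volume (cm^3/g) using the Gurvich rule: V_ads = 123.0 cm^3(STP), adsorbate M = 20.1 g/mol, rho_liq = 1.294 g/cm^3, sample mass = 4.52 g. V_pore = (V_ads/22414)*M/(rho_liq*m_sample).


Moles adsorbed n = V_ads / 22414 = 123.0 / 22414 = 5.487642e-03 mol
Liquid volume V_liq = n * M / rho_liq = 5.487642e-03 * 20.1 / 1.294 = 0.08524 cm^3
Specific pore volume V_pore = V_liq / m_sample = 0.08524 / 4.52
V_pore = 0.0189 cm^3/g

0.0189


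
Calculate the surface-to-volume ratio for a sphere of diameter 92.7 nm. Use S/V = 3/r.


Radius r = 92.7/2 = 46.35 nm
S/V = 3 / r = 3 / 46.35
S/V = 0.0647 nm^-1

0.0647


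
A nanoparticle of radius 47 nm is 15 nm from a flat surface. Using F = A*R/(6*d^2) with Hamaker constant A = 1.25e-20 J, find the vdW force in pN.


Convert to SI: R = 47 nm = 4.7e-08 m, d = 15 nm = 1.5e-08 m
F = A * R / (6 * d^2)
F = 1.25e-20 * 4.7e-08 / (6 * (1.5e-08)^2)
F = 4.35185e-13 N = 0.435 pN

0.435


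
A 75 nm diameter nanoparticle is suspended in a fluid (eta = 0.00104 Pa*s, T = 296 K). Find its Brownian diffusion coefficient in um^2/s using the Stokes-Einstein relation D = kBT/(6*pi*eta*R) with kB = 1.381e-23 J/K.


Radius R = 75/2 = 37.5 nm = 3.75e-08 m
D = kB*T / (6*pi*eta*R)
D = 1.381e-23 * 296 / (6 * pi * 0.00104 * 3.75e-08)
D = 5.56057e-12 m^2/s = 5.561 um^2/s

5.561


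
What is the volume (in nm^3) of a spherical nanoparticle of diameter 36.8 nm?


Radius r = 36.8/2 = 18.4 nm
Volume V = (4/3) * pi * r^3
V = (4/3) * pi * (18.4)^3
V = 26094.09 nm^3

26094.09


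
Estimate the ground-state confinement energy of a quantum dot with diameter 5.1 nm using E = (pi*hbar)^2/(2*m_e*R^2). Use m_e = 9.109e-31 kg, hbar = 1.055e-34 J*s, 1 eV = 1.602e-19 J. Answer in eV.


Radius R = 5.1/2 = 2.55 nm = 2.55e-09 m
E = (pi * 1.055e-34)^2 / (2 * 9.109e-31 * (2.55e-09)^2)
E(J) = 9.27307e-21
E = E(J) / 1.602e-19 = 0.0579 eV

0.0579


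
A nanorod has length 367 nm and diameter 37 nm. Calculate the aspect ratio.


Aspect ratio AR = length / diameter
AR = 367 / 37
AR = 9.92

9.92


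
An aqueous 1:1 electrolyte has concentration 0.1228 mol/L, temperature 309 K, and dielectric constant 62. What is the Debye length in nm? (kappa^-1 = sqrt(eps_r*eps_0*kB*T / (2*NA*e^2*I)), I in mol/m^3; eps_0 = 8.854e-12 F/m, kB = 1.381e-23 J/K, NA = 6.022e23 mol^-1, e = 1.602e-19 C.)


Ionic strength I = 0.1228 * 1^2 * 1000 = 122.8 mol/m^3
kappa^-1 = sqrt(62 * 8.854e-12 * 1.381e-23 * 309 / (2 * 6.022e23 * (1.602e-19)^2 * 122.8))
kappa^-1 = 0.786 nm

0.786


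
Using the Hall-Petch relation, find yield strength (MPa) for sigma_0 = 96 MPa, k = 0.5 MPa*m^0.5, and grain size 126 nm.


d = 126 nm = 1.26e-07 m
sqrt(d) = 0.0003549648
Hall-Petch contribution = k / sqrt(d) = 0.5 / 0.0003549648 = 1408.6 MPa
sigma = sigma_0 + k/sqrt(d) = 96 + 1408.6 = 1504.6 MPa

1504.6


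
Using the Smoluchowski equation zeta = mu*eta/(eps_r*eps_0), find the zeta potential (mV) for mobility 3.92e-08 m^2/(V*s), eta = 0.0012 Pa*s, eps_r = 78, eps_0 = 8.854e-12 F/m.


Smoluchowski equation: zeta = mu * eta / (eps_r * eps_0)
zeta = 3.92e-08 * 0.0012 / (78 * 8.854e-12)
zeta = 0.068113 V = 68.11 mV

68.11


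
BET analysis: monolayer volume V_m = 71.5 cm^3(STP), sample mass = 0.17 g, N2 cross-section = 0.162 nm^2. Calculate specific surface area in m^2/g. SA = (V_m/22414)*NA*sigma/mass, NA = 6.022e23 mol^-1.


Number of moles in monolayer = V_m / 22414 = 71.5 / 22414 = 0.00318997
Number of molecules = moles * NA = 0.00318997 * 6.022e23
SA = molecules * sigma / mass
SA = (71.5 / 22414) * 6.022e23 * 0.162e-18 / 0.17
SA = 1830.6 m^2/g

1830.6


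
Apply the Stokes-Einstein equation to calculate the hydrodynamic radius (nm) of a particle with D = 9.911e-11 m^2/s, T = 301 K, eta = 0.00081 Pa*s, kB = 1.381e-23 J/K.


Stokes-Einstein: R = kB*T / (6*pi*eta*D)
R = 1.381e-23 * 301 / (6 * pi * 0.00081 * 9.911e-11)
R = 2.74699e-09 m = 2.75 nm

2.75


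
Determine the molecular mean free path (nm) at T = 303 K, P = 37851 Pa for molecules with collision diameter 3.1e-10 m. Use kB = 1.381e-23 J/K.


Mean free path: lambda = kB*T / (sqrt(2) * pi * d^2 * P)
lambda = 1.381e-23 * 303 / (sqrt(2) * pi * (3.1e-10)^2 * 37851)
lambda = 2.58923e-07 m
lambda = 258.92 nm

258.92


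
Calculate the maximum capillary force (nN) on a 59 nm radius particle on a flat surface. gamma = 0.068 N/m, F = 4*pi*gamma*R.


Convert radius: R = 59 nm = 5.9e-08 m
F = 4 * pi * gamma * R
F = 4 * pi * 0.068 * 5.9e-08
F = 5.04163e-08 N = 50.4163 nN

50.4163


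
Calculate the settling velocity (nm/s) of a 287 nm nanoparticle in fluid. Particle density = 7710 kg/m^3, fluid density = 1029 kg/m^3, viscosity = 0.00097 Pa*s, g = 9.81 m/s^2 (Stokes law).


Radius R = 287/2 nm = 1.435e-07 m
Density difference = 7710 - 1029 = 6681 kg/m^3
v = 2 * R^2 * (rho_p - rho_f) * g / (9 * eta)
v = 2 * (1.435e-07)^2 * 6681 * 9.81 / (9 * 0.00097)
v = 3.09193e-07 m/s = 309.1933 nm/s

309.1933


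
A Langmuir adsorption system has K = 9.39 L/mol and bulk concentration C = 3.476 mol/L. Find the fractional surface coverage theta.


Langmuir isotherm: theta = K*C / (1 + K*C)
K*C = 9.39 * 3.476 = 32.63964
theta = 32.63964 / (1 + 32.63964) = 32.63964 / 33.63964
theta = 0.9703

0.9703


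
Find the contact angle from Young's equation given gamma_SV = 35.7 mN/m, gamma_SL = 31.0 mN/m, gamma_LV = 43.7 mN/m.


cos(theta) = (gamma_SV - gamma_SL) / gamma_LV
cos(theta) = (35.7 - 31.0) / 43.7
cos(theta) = 0.107551
theta = arccos(0.107551) = 83.83 degrees

83.83


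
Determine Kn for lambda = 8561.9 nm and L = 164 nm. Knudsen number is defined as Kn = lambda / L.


Knudsen number Kn = lambda / L
Kn = 8561.9 / 164
Kn = 52.2067

52.2067


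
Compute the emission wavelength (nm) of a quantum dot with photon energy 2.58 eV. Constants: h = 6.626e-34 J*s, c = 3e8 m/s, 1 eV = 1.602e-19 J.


Convert energy: E = 2.58 eV = 2.58 * 1.602e-19 = 4.13316e-19 J
lambda = h*c / E = 6.626e-34 * 3e8 / 4.13316e-19
lambda = 4.8094e-07 m = 480.9 nm

480.9


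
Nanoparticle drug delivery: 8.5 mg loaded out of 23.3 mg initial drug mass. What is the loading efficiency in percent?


Drug loading efficiency = (drug loaded / drug initial) * 100
DLE = 8.5 / 23.3 * 100
DLE = 0.3648 * 100
DLE = 36.48%

36.48


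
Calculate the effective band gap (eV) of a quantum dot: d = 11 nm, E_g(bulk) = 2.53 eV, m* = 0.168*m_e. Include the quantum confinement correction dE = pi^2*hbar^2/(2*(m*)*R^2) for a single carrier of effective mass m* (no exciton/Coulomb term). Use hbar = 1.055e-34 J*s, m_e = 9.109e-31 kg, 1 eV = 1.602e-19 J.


Radius R = 11/2 nm = 5.5e-09 m
Confinement energy dE = pi^2 * hbar^2 / (2 * m_eff * m_e * R^2)
dE = pi^2 * (1.055e-34)^2 / (2 * 0.168 * 9.109e-31 * (5.5e-09)^2) J, divided by 1.602e-19 J/eV
dE = 0.0741 eV
Total band gap = E_g(bulk) + dE = 2.53 + 0.0741 = 2.6041 eV

2.6041


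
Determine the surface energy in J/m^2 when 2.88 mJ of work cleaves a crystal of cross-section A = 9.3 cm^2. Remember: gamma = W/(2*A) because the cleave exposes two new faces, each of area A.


Convert: A = 9.3 cm^2 = 0.00093 m^2, W = 2.88 mJ = 0.00288 J
Cleaving exposes two faces of area A, so total new surface = 2*A and gamma = W / (2*A)
gamma = 0.00288 / (2 * 0.00093)
gamma = 1.548 J/m^2

1.548


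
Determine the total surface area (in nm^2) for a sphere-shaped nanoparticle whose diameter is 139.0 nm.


Radius r = 139.0/2 = 69.5 nm
Surface area SA = 4 * pi * r^2
SA = 4 * pi * (69.5)^2
SA = 60698.71 nm^2

60698.71


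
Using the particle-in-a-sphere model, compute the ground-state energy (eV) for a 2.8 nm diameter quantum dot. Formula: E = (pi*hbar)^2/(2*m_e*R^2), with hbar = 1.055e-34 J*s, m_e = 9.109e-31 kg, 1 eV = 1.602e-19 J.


Radius R = 2.8/2 = 1.4 nm = 1.4e-09 m
E = (pi * 1.055e-34)^2 / (2 * 9.109e-31 * (1.4e-09)^2)
E(J) = 3.07644e-20
E = E(J) / 1.602e-19 = 0.192 eV

0.192


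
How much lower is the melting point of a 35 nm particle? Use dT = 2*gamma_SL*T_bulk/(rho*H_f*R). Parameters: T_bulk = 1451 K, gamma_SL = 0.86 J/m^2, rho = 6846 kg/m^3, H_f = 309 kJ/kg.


Radius R = 35/2 = 17.5 nm = 1.75e-08 m
Convert H_f = 309 kJ/kg = 309000 J/kg
dT = 2 * gamma_SL * T_bulk / (rho * H_f * R)
dT = 2 * 0.86 * 1451 / (6846 * 309000 * 1.75e-08)
dT = 67.4 K

67.4


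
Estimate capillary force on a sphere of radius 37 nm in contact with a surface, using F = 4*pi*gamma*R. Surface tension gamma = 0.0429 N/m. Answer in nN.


Convert radius: R = 37 nm = 3.7e-08 m
F = 4 * pi * gamma * R
F = 4 * pi * 0.0429 * 3.7e-08
F = 1.99466e-08 N = 19.9466 nN

19.9466


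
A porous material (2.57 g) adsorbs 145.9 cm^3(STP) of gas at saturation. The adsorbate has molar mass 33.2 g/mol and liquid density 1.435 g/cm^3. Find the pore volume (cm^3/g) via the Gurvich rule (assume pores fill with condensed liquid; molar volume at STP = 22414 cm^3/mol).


Moles adsorbed n = V_ads / 22414 = 145.9 / 22414 = 6.509325e-03 mol
Liquid volume V_liq = n * M / rho_liq = 6.509325e-03 * 33.2 / 1.435 = 0.15060 cm^3
Specific pore volume V_pore = V_liq / m_sample = 0.15060 / 2.57
V_pore = 0.0586 cm^3/g

0.0586


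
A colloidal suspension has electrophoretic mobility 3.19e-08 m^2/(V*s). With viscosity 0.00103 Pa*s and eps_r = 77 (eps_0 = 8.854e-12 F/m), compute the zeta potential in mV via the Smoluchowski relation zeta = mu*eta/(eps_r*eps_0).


Smoluchowski equation: zeta = mu * eta / (eps_r * eps_0)
zeta = 3.19e-08 * 0.00103 / (77 * 8.854e-12)
zeta = 0.048195 V = 48.19 mV

48.19


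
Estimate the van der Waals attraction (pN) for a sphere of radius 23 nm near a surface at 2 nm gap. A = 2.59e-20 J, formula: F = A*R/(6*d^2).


Convert to SI: R = 23 nm = 2.3e-08 m, d = 2 nm = 2e-09 m
F = A * R / (6 * d^2)
F = 2.59e-20 * 2.3e-08 / (6 * (2e-09)^2)
F = 2.48208e-11 N = 24.821 pN

24.821


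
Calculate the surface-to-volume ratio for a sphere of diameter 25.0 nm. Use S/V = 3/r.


Radius r = 25.0/2 = 12.5 nm
S/V = 3 / r = 3 / 12.5
S/V = 0.24 nm^-1

0.24


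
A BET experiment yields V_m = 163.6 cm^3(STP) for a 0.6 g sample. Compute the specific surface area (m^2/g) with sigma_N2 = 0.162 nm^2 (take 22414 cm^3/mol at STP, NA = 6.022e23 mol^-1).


Number of moles in monolayer = V_m / 22414 = 163.6 / 22414 = 0.00729901
Number of molecules = moles * NA = 0.00729901 * 6.022e23
SA = molecules * sigma / mass
SA = (163.6 / 22414) * 6.022e23 * 0.162e-18 / 0.6
SA = 1186.8 m^2/g

1186.8


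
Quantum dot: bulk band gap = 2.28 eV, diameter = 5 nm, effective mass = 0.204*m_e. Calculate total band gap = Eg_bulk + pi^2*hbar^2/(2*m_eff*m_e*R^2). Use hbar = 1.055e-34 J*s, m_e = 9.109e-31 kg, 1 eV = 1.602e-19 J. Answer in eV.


Radius R = 5/2 nm = 2.5e-09 m
Confinement energy dE = pi^2 * hbar^2 / (2 * m_eff * m_e * R^2)
dE = pi^2 * (1.055e-34)^2 / (2 * 0.204 * 9.109e-31 * (2.5e-09)^2) J, divided by 1.602e-19 J/eV
dE = 0.2952 eV
Total band gap = E_g(bulk) + dE = 2.28 + 0.2952 = 2.5752 eV

2.5752


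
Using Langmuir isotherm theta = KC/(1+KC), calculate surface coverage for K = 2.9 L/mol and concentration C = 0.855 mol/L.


Langmuir isotherm: theta = K*C / (1 + K*C)
K*C = 2.9 * 0.855 = 2.4795
theta = 2.4795 / (1 + 2.4795) = 2.4795 / 3.4795
theta = 0.7126

0.7126


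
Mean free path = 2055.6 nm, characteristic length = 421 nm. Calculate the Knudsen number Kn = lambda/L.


Knudsen number Kn = lambda / L
Kn = 2055.6 / 421
Kn = 4.8827

4.8827


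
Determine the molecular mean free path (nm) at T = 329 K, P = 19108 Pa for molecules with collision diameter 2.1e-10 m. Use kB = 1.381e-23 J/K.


Mean free path: lambda = kB*T / (sqrt(2) * pi * d^2 * P)
lambda = 1.381e-23 * 329 / (sqrt(2) * pi * (2.1e-10)^2 * 19108)
lambda = 1.21359e-06 m
lambda = 1213.59 nm

1213.59


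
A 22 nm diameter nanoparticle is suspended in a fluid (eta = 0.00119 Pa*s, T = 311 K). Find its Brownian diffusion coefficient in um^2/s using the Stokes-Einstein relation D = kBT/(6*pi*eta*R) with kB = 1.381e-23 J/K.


Radius R = 22/2 = 11 nm = 1.1e-08 m
D = kB*T / (6*pi*eta*R)
D = 1.381e-23 * 311 / (6 * pi * 0.00119 * 1.1e-08)
D = 1.74066e-11 m^2/s = 17.407 um^2/s

17.407


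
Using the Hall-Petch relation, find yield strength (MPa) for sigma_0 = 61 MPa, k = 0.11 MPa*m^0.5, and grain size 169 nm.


d = 169 nm = 1.69e-07 m
sqrt(d) = 0.0004110961
Hall-Petch contribution = k / sqrt(d) = 0.11 / 0.0004110961 = 267.6 MPa
sigma = sigma_0 + k/sqrt(d) = 61 + 267.6 = 328.6 MPa

328.6


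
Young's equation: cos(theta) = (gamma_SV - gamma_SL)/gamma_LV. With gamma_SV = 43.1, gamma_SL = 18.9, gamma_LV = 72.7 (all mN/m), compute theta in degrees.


cos(theta) = (gamma_SV - gamma_SL) / gamma_LV
cos(theta) = (43.1 - 18.9) / 72.7
cos(theta) = 0.332875
theta = arccos(0.332875) = 70.56 degrees

70.56


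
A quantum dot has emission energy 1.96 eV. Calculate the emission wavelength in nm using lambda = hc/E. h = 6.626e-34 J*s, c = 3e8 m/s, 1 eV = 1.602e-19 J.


Convert energy: E = 1.96 eV = 1.96 * 1.602e-19 = 3.13992e-19 J
lambda = h*c / E = 6.626e-34 * 3e8 / 3.13992e-19
lambda = 6.33073e-07 m = 633.1 nm

633.1


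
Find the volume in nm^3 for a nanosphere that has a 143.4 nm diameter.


Radius r = 143.4/2 = 71.7 nm
Volume V = (4/3) * pi * r^3
V = (4/3) * pi * (71.7)^3
V = 1543995.66 nm^3

1543995.66


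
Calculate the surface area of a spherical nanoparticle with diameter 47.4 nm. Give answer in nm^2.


Radius r = 47.4/2 = 23.7 nm
Surface area SA = 4 * pi * r^2
SA = 4 * pi * (23.7)^2
SA = 7058.4 nm^2

7058.4


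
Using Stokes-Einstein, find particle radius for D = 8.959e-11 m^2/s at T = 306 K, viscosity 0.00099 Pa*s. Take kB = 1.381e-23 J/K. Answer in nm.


Stokes-Einstein: R = kB*T / (6*pi*eta*D)
R = 1.381e-23 * 306 / (6 * pi * 0.00099 * 8.959e-11)
R = 2.52766e-09 m = 2.53 nm

2.53


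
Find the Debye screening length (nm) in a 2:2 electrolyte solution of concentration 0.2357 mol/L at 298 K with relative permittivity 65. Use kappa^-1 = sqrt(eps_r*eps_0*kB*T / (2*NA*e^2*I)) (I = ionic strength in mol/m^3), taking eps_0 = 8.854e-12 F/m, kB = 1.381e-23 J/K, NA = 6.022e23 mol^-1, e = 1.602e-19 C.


Ionic strength I = 0.2357 * 2^2 * 1000 = 942.8 mol/m^3
kappa^-1 = sqrt(65 * 8.854e-12 * 1.381e-23 * 298 / (2 * 6.022e23 * (1.602e-19)^2 * 942.8))
kappa^-1 = 0.285 nm

0.285


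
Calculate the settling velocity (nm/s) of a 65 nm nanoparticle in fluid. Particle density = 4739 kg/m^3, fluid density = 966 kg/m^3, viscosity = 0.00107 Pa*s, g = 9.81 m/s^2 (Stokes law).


Radius R = 65/2 nm = 3.25e-08 m
Density difference = 4739 - 966 = 3773 kg/m^3
v = 2 * R^2 * (rho_p - rho_f) * g / (9 * eta)
v = 2 * (3.25e-08)^2 * 3773 * 9.81 / (9 * 0.00107)
v = 8.11944e-09 m/s = 8.1194 nm/s

8.1194


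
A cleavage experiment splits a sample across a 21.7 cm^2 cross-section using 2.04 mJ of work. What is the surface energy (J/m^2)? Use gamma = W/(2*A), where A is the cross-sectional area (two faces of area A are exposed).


Convert: A = 21.7 cm^2 = 0.00217 m^2, W = 2.04 mJ = 0.00204 J
Cleaving exposes two faces of area A, so total new surface = 2*A and gamma = W / (2*A)
gamma = 0.00204 / (2 * 0.00217)
gamma = 0.47 J/m^2

0.47


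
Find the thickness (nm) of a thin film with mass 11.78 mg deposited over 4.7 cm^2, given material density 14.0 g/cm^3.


Convert: m = 11.78 mg = 1.1780e-05 kg, A = 4.7 cm^2 = 4.7000e-04 m^2, rho = 14.0 g/cm^3 = 14000 kg/m^3
t = m / (A * rho)
t = 1.1780e-05 / (4.7000e-04 * 14000)
t = 1.7903e-06 m = 1790.3 nm

1790.3


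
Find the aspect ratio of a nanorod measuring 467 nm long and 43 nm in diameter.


Aspect ratio AR = length / diameter
AR = 467 / 43
AR = 10.86

10.86


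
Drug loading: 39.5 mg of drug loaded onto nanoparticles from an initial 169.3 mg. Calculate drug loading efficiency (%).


Drug loading efficiency = (drug loaded / drug initial) * 100
DLE = 39.5 / 169.3 * 100
DLE = 0.2333 * 100
DLE = 23.33%

23.33


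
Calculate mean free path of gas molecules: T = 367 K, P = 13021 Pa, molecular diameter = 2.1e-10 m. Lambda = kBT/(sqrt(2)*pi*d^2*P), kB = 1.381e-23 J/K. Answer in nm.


Mean free path: lambda = kB*T / (sqrt(2) * pi * d^2 * P)
lambda = 1.381e-23 * 367 / (sqrt(2) * pi * (2.1e-10)^2 * 13021)
lambda = 1.98661e-06 m
lambda = 1986.61 nm

1986.61


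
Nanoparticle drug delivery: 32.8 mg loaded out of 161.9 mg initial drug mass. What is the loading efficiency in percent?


Drug loading efficiency = (drug loaded / drug initial) * 100
DLE = 32.8 / 161.9 * 100
DLE = 0.2026 * 100
DLE = 20.26%

20.26


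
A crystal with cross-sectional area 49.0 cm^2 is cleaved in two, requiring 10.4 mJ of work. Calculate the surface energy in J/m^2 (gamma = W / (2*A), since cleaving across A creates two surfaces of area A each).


Convert: A = 49.0 cm^2 = 0.0049 m^2, W = 10.4 mJ = 0.0104 J
Cleaving exposes two faces of area A, so total new surface = 2*A and gamma = W / (2*A)
gamma = 0.0104 / (2 * 0.0049)
gamma = 1.061 J/m^2

1.061


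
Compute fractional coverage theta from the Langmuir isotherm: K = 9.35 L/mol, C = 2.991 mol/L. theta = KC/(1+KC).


Langmuir isotherm: theta = K*C / (1 + K*C)
K*C = 9.35 * 2.991 = 27.96585
theta = 27.96585 / (1 + 27.96585) = 27.96585 / 28.96585
theta = 0.9655

0.9655


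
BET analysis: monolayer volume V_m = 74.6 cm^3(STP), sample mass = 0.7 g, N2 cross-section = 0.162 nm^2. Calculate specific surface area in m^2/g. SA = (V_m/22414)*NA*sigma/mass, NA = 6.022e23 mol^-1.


Number of moles in monolayer = V_m / 22414 = 74.6 / 22414 = 0.00332828
Number of molecules = moles * NA = 0.00332828 * 6.022e23
SA = molecules * sigma / mass
SA = (74.6 / 22414) * 6.022e23 * 0.162e-18 / 0.7
SA = 463.8 m^2/g

463.8


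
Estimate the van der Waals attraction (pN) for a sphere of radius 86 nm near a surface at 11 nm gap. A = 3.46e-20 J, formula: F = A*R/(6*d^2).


Convert to SI: R = 86 nm = 8.6e-08 m, d = 11 nm = 1.1e-08 m
F = A * R / (6 * d^2)
F = 3.46e-20 * 8.6e-08 / (6 * (1.1e-08)^2)
F = 4.09862e-12 N = 4.099 pN

4.099


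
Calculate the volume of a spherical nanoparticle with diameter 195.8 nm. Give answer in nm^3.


Radius r = 195.8/2 = 97.9 nm
Volume V = (4/3) * pi * r^3
V = (4/3) * pi * (97.9)^3
V = 3930399.4 nm^3

3930399.4


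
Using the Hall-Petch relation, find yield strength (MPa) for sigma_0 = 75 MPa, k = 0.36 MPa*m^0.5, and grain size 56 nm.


d = 56 nm = 5.6e-08 m
sqrt(d) = 0.0002366432
Hall-Petch contribution = k / sqrt(d) = 0.36 / 0.0002366432 = 1521.3 MPa
sigma = sigma_0 + k/sqrt(d) = 75 + 1521.3 = 1596.3 MPa

1596.3


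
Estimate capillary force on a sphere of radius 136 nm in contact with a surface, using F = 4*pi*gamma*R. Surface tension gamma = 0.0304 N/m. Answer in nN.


Convert radius: R = 136 nm = 1.36e-07 m
F = 4 * pi * gamma * R
F = 4 * pi * 0.0304 * 1.36e-07
F = 5.19544e-08 N = 51.9544 nN

51.9544


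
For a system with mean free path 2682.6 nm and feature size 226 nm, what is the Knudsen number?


Knudsen number Kn = lambda / L
Kn = 2682.6 / 226
Kn = 11.8699

11.8699


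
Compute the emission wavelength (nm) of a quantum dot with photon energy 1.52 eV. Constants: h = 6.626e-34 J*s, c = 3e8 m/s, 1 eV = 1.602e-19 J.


Convert energy: E = 1.52 eV = 1.52 * 1.602e-19 = 2.43504e-19 J
lambda = h*c / E = 6.626e-34 * 3e8 / 2.43504e-19
lambda = 8.16332e-07 m = 816.3 nm

816.3


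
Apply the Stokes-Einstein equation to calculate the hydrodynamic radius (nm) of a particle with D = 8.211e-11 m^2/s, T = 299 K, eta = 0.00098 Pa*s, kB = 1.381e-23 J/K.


Stokes-Einstein: R = kB*T / (6*pi*eta*D)
R = 1.381e-23 * 299 / (6 * pi * 0.00098 * 8.211e-11)
R = 2.72234e-09 m = 2.72 nm

2.72


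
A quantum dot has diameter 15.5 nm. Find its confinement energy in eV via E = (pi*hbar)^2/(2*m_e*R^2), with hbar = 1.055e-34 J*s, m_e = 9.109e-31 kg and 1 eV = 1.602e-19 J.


Radius R = 15.5/2 = 7.75 nm = 7.75e-09 m
E = (pi * 1.055e-34)^2 / (2 * 9.109e-31 * (7.75e-09)^2)
E(J) = 1.00392e-21
E = E(J) / 1.602e-19 = 0.0063 eV

0.0063


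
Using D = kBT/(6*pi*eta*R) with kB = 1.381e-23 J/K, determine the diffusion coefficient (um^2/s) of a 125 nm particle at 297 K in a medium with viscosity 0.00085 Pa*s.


Radius R = 125/2 = 62.5 nm = 6.25e-08 m
D = kB*T / (6*pi*eta*R)
D = 1.381e-23 * 297 / (6 * pi * 0.00085 * 6.25e-08)
D = 4.09591e-12 m^2/s = 4.096 um^2/s

4.096


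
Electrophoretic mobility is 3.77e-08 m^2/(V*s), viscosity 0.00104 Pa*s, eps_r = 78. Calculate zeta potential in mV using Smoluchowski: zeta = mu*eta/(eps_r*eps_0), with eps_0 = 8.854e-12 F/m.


Smoluchowski equation: zeta = mu * eta / (eps_r * eps_0)
zeta = 3.77e-08 * 0.00104 / (78 * 8.854e-12)
zeta = 0.056773 V = 56.77 mV

56.77


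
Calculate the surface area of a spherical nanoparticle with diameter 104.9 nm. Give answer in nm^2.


Radius r = 104.9/2 = 52.45 nm
Surface area SA = 4 * pi * r^2
SA = 4 * pi * (52.45)^2
SA = 34570.12 nm^2

34570.12


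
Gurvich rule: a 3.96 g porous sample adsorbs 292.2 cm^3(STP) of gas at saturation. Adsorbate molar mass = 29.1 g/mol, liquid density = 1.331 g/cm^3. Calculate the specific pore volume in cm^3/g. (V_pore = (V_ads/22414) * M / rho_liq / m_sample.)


Moles adsorbed n = V_ads / 22414 = 292.2 / 22414 = 1.303650e-02 mol
Liquid volume V_liq = n * M / rho_liq = 1.303650e-02 * 29.1 / 1.331 = 0.28502 cm^3
Specific pore volume V_pore = V_liq / m_sample = 0.28502 / 3.96
V_pore = 0.072 cm^3/g

0.072


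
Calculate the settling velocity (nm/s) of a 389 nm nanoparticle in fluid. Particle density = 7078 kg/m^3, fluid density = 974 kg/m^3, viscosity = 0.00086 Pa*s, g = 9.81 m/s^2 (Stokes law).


Radius R = 389/2 nm = 1.945e-07 m
Density difference = 7078 - 974 = 6104 kg/m^3
v = 2 * R^2 * (rho_p - rho_f) * g / (9 * eta)
v = 2 * (1.945e-07)^2 * 6104 * 9.81 / (9 * 0.00086)
v = 5.85345e-07 m/s = 585.3448 nm/s

585.3448


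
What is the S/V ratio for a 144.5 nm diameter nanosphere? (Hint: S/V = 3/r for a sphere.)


Radius r = 144.5/2 = 72.25 nm
S/V = 3 / r = 3 / 72.25
S/V = 0.0415 nm^-1

0.0415


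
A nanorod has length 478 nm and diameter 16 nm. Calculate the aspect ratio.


Aspect ratio AR = length / diameter
AR = 478 / 16
AR = 29.88

29.88


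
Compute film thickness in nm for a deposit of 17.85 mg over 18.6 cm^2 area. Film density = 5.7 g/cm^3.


Convert: m = 17.85 mg = 1.7850e-05 kg, A = 18.6 cm^2 = 1.8600e-03 m^2, rho = 5.7 g/cm^3 = 5700 kg/m^3
t = m / (A * rho)
t = 1.7850e-05 / (1.8600e-03 * 5700)
t = 1.6836e-06 m = 1683.6 nm

1683.6


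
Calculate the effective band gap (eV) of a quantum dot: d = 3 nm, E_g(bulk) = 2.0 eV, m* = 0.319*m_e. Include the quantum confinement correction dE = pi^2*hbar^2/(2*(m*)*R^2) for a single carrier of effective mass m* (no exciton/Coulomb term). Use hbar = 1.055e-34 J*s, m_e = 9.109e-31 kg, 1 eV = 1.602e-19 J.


Radius R = 3/2 nm = 1.5e-09 m
Confinement energy dE = pi^2 * hbar^2 / (2 * m_eff * m_e * R^2)
dE = pi^2 * (1.055e-34)^2 / (2 * 0.319 * 9.109e-31 * (1.5e-09)^2) J, divided by 1.602e-19 J/eV
dE = 0.5244 eV
Total band gap = E_g(bulk) + dE = 2.0 + 0.5244 = 2.5244 eV

2.5244


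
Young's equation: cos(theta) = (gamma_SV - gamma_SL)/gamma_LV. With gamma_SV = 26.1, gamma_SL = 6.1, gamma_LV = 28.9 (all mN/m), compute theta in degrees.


cos(theta) = (gamma_SV - gamma_SL) / gamma_LV
cos(theta) = (26.1 - 6.1) / 28.9
cos(theta) = 0.692042
theta = arccos(0.692042) = 46.21 degrees

46.21


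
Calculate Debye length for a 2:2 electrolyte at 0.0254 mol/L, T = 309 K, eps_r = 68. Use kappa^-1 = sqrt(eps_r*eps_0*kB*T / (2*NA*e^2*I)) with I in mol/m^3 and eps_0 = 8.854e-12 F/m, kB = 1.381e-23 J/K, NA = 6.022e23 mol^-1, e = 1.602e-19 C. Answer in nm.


Ionic strength I = 0.0254 * 2^2 * 1000 = 101.6 mol/m^3
kappa^-1 = sqrt(68 * 8.854e-12 * 1.381e-23 * 309 / (2 * 6.022e23 * (1.602e-19)^2 * 101.6))
kappa^-1 = 0.904 nm

0.904


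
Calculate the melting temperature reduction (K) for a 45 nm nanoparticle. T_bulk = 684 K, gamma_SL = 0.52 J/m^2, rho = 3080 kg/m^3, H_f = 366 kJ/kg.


Radius R = 45/2 = 22.5 nm = 2.25e-08 m
Convert H_f = 366 kJ/kg = 366000 J/kg
dT = 2 * gamma_SL * T_bulk / (rho * H_f * R)
dT = 2 * 0.52 * 684 / (3080 * 366000 * 2.25e-08)
dT = 28.0 K

28.0
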